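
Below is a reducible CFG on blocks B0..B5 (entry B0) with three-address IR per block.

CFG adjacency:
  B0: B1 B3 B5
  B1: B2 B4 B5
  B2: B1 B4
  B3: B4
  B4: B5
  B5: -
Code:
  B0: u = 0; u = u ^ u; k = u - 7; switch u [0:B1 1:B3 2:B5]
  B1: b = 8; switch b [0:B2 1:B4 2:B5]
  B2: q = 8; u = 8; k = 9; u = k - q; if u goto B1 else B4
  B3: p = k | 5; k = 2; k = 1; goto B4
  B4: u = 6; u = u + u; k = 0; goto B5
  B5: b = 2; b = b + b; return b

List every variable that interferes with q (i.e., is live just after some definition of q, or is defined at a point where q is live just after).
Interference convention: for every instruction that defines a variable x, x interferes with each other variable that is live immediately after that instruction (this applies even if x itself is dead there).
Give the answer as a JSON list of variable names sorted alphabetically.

Answer: ["k", "u"]

Working:
Block summaries:
  B0 def {k,u} use ∅
  B1 def {b} use ∅
  B2 def {k,q,u} use ∅
  B3 def {k,p} use {k}
  B4 def {k,u} use ∅
  B5 def {b} use ∅

Live sets:
  B0 li=∅ lo={k}
  B1 li=∅ lo=∅
  B2 li=∅ lo=∅
  B3 li={k} lo=∅
  B4 li=∅ lo=∅
  B5 li=∅ lo=∅

Interference:
  b — ∅
  k — {q,u}
  p — ∅
  q — {k,u}
  u — {k,q}

N(q) = ["k", "u"]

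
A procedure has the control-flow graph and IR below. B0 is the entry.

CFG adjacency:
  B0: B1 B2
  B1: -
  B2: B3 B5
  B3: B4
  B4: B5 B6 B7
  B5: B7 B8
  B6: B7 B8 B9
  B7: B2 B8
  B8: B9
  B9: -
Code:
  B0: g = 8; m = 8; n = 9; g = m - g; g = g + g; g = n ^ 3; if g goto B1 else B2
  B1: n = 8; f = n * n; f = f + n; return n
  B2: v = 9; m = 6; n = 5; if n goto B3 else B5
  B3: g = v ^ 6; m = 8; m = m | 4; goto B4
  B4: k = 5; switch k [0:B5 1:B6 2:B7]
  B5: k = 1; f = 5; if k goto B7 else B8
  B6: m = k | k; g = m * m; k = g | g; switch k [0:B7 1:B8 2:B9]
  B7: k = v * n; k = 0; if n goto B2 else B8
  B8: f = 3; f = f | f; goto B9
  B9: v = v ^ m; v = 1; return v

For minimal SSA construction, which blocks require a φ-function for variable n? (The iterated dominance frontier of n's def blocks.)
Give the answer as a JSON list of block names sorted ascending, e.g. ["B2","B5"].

Answer: ["B2"]

Analysis:
idom tree: B1←B0 B2←B0 B3←B2 B4←B3 B5←B2 B6←B4 B7←B2 B8←B2 B9←B2
Join-block Dom:
  B2: preds {B0,B7}: {B0} ∩ {B0,B2,B7} = {B0}; idom=B0
  B5: preds {B2,B4}: {B0,B2} ∩ {B0,B2,B3,B4} = {B0,B2}; idom=B2
  B7: preds {B4,B5,B6}: {B0,B2,B3,B4} ∩ {B0,B2,B5} ∩ {B0,B2,B3,B4,B6} = {B0,B2}; idom=B2
  B8: preds {B5,B6,B7}: {B0,B2,B5} ∩ {B0,B2,B3,B4,B6} ∩ {B0,B2,B7} = {B0,B2}; idom=B2
  B9: preds {B6,B8}: {B0,B2,B3,B4,B6} ∩ {B0,B2,B8} = {B0,B2}; idom=B2

Frontier:
  B2←B0: walk · to B0
  B2←B7: walk B7→B2 to B0
  B5←B2: walk · to B2
  B5←B4: walk B4→B3 to B2
  B7←B4: walk B4→B3 to B2
  B7←B5: walk B5 to B2
  B7←B6: walk B6→B4→B3 to B2
  B8←B5: walk B5 to B2
  B8←B6: walk B6→B4→B3 to B2
  B8←B7: walk B7 to B2
  B9←B6: walk B6→B4→B3 to B2
  B9←B8: walk B8 to B2
  DF(B0)=∅
  DF(B1)=∅
  DF(B2)={B2}
  DF(B3)={B5,B7,B8,B9}
  DF(B4)={B5,B7,B8,B9}
  DF(B5)={B7,B8}
  DF(B6)={B7,B8,B9}
  DF(B7)={B2,B8}
  DF(B8)={B9}
  DF(B9)=∅

φ for n: defs {B0,B1,B2}
  DF⁺ = {B2}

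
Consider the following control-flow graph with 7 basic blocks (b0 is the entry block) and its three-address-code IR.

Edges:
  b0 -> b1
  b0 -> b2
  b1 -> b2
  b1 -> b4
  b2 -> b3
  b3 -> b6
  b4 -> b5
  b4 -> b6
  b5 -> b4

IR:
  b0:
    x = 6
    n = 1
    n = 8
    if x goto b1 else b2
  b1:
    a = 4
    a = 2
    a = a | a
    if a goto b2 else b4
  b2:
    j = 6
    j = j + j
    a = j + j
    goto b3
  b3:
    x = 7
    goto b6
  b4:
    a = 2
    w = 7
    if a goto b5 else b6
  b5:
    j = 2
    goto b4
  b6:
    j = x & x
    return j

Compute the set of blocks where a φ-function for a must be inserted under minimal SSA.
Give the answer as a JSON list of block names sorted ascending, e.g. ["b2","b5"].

idom tree: b1←b0 b2←b0 b3←b2 b4←b1 b5←b4 b6←b0
Dom at joins:
  b2: preds {b0,b1}: {b0} ∩ {b0,b1} = {b0}; idom=b0
  b4: preds {b1,b5}: {b0,b1} ∩ {b0,b1,b4,b5} = {b0,b1}; idom=b1
  b6: preds {b3,b4}: {b0,b2,b3} ∩ {b0,b1,b4} = {b0}; idom=b0

Frontier:
  b2←b0: walk · to b0
  b2←b1: walk b1 to b0
  b4←b1: walk · to b1
  b4←b5: walk b5→b4 to b1
  b6←b3: walk b3→b2 to b0
  b6←b4: walk b4→b1 to b0
  DF(b0)=∅
  DF(b1)={b2,b6}
  DF(b2)={b6}
  DF(b3)={b6}
  DF(b4)={b4,b6}
  DF(b5)={b4}
  DF(b6)=∅

φ for a: defs {b1,b2,b4}
  DF⁺ = {b2,b4,b6}

Answer: ["b2", "b4", "b6"]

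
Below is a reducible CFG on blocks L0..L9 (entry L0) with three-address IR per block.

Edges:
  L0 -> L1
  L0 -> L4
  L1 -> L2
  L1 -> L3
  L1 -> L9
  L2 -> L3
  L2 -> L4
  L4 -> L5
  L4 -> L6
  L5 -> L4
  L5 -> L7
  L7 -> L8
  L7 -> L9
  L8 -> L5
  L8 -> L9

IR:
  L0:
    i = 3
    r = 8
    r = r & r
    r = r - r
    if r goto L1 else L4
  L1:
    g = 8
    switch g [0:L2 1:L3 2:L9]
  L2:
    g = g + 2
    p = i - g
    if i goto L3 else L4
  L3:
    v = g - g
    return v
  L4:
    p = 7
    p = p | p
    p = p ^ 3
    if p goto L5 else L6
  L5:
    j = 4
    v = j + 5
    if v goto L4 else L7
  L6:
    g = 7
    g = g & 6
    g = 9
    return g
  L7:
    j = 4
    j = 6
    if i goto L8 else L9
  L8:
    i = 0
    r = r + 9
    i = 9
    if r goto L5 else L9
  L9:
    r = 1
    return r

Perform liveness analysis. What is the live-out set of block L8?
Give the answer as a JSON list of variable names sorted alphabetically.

def/use:
  L0: def={i,r} ue=∅
  L1: def={g} ue=∅
  L2: def={g,p} ue={g,i}
  L3: def={v} ue={g}
  L4: def={p} ue=∅
  L5: def={j,v} ue=∅
  L6: def={g} ue=∅
  L7: def={j} ue={i}
  L8: def={i,r} ue={r}
  L9: def={r} ue=∅

Live sets:
  L0 li=∅ lo={i,r}
  L1 li={i,r} lo={g,i,r}
  L2 li={g,i,r} lo={g,i,r}
  L3 li={g} lo=∅
  L4 li={i,r} lo={i,r}
  L5 li={i,r} lo={i,r}
  L6 li=∅ lo=∅
  L7 li={i,r} lo={r}
  L8 li={r} lo={i,r}
  L9 li=∅ lo=∅

live-out(L8) = ["i", "r"]

Answer: ["i", "r"]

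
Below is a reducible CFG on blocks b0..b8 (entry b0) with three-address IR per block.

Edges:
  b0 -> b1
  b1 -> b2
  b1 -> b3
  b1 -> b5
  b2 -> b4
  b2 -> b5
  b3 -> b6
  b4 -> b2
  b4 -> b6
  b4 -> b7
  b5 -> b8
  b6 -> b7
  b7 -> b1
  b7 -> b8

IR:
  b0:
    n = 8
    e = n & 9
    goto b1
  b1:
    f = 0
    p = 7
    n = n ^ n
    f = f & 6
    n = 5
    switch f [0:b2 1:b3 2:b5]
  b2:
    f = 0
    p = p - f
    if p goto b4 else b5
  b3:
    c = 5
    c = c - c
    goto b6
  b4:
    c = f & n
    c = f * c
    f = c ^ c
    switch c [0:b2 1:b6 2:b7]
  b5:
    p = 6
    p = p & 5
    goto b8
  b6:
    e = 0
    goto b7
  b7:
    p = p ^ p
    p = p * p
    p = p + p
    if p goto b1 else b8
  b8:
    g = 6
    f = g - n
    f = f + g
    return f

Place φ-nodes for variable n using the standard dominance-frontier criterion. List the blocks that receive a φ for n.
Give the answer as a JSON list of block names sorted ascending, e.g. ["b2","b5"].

Answer: ["b1"]

Derivation:
idom tree: b1←b0 b2←b1 b3←b1 b4←b2 b5←b1 b6←b1 b7←b1 b8←b1
Dom∩ at merges:
  b1: preds {b0,b7}: {b0} ∩ {b0,b1,b7} = {b0}; idom=b0
  b2: preds {b1,b4}: {b0,b1} ∩ {b0,b1,b2,b4} = {b0,b1}; idom=b1
  b5: preds {b1,b2}: {b0,b1} ∩ {b0,b1,b2} = {b0,b1}; idom=b1
  b6: preds {b3,b4}: {b0,b1,b3} ∩ {b0,b1,b2,b4} = {b0,b1}; idom=b1
  b7: preds {b4,b6}: {b0,b1,b2,b4} ∩ {b0,b1,b6} = {b0,b1}; idom=b1
  b8: preds {b5,b7}: {b0,b1,b5} ∩ {b0,b1,b7} = {b0,b1}; idom=b1

Frontier:
  join b1 pred b0: · stop@b0
  join b1 pred b7: b7→b1 stop@b0
  join b2 pred b1: · stop@b1
  join b2 pred b4: b4→b2 stop@b1
  join b5 pred b1: · stop@b1
  join b5 pred b2: b2 stop@b1
  join b6 pred b3: b3 stop@b1
  join b6 pred b4: b4→b2 stop@b1
  join b7 pred b4: b4→b2 stop@b1
  join b7 pred b6: b6 stop@b1
  join b8 pred b5: b5 stop@b1
  join b8 pred b7: b7 stop@b1
  b0: DF=∅
  b1: DF={b1}
  b2: DF={b2,b5,b6,b7}
  b3: DF={b6}
  b4: DF={b2,b6,b7}
  b5: DF={b8}
  b6: DF={b7}
  b7: DF={b1,b8}
  b8: DF=∅

φ for n: defs {b0,b1}
  DF⁺ = {b1}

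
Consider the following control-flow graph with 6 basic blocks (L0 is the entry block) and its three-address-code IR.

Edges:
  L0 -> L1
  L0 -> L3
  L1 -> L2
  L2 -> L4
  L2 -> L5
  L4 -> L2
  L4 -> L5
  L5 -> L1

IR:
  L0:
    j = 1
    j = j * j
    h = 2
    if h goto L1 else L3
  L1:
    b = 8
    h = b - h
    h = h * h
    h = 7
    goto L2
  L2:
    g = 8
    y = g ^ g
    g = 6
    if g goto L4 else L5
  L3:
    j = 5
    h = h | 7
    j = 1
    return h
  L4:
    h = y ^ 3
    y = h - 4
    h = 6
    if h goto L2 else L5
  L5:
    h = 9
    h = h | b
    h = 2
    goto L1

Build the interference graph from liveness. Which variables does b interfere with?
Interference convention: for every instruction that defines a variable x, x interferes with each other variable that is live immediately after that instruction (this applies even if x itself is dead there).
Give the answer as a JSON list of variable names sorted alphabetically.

Block summaries:
  L0: {h,j} / ∅
  L1: {b,h} / {h}
  L2: {g,y} / ∅
  L3: {h,j} / {h}
  L4: {h,y} / {y}
  L5: {h} / {b}

Live sets:
  L0 li=∅ lo={h}
  L1 li={h} lo={b}
  L2 li={b} lo={b,y}
  L3 li={h} lo=∅
  L4 li={b,y} lo={b}
  L5 li={b} lo={h}

Interference:
  b↔{g,h,y}
  g↔{b,y}
  h↔{b,j}
  j↔{h}
  y↔{b,g}

N(b) = ["g", "h", "y"]

Answer: ["g", "h", "y"]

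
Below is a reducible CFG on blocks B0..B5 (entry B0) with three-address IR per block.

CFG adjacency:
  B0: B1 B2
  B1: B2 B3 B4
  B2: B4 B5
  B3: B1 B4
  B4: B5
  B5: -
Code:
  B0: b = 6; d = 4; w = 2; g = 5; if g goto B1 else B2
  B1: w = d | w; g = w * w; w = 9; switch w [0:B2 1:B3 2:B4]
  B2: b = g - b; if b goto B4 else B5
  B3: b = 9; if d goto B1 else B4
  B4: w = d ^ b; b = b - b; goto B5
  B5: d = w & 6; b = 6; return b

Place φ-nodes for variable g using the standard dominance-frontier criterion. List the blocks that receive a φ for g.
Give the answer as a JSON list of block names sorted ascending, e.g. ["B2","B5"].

idom tree: B1←B0 B2←B0 B3←B1 B4←B0 B5←B0
Join-block Dom:
  B1: preds {B0,B3}: {B0} ∩ {B0,B1,B3} = {B0}; idom=B0
  B2: preds {B0,B1}: {B0} ∩ {B0,B1} = {B0}; idom=B0
  B4: preds {B1,B2,B3}: {B0,B1} ∩ {B0,B2} ∩ {B0,B1,B3} = {B0}; idom=B0
  B5: preds {B2,B4}: {B0,B2} ∩ {B0,B4} = {B0}; idom=B0

DF walk-up:
  B1←B0: walk · to B0
  B1←B3: walk B3→B1 to B0
  B2←B0: walk · to B0
  B2←B1: walk B1 to B0
  B4←B1: walk B1 to B0
  B4←B2: walk B2 to B0
  B4←B3: walk B3→B1 to B0
  B5←B2: walk B2 to B0
  B5←B4: walk B4 to B0
  DF(B0)=∅
  DF(B1)={B1,B2,B4}
  DF(B2)={B4,B5}
  DF(B3)={B1,B4}
  DF(B4)={B5}
  DF(B5)=∅

φ for g: defs {B0,B1}
  DF⁺ = {B1,B2,B4,B5}

Answer: ["B1", "B2", "B4", "B5"]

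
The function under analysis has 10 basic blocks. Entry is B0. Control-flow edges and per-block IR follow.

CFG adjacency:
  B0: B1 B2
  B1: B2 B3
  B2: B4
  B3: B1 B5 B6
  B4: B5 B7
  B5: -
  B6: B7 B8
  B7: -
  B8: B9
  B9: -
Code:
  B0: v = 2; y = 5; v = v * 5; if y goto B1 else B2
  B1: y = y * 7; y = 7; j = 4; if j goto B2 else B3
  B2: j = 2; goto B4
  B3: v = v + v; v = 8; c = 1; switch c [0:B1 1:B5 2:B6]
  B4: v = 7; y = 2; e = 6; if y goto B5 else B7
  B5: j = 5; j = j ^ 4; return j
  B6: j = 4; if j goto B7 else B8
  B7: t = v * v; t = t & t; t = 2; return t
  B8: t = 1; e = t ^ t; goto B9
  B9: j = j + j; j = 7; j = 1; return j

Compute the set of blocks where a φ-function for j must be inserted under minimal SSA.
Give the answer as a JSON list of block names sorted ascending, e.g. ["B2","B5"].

idom tree: B1←B0 B2←B0 B3←B1 B4←B2 B5←B0 B6←B3 B7←B0 B8←B6 B9←B8
Join-block Dom:
  B1: preds {B0,B3}: {B0} ∩ {B0,B1,B3} = {B0}; idom=B0
  B2: preds {B0,B1}: {B0} ∩ {B0,B1} = {B0}; idom=B0
  B5: preds {B3,B4}: {B0,B1,B3} ∩ {B0,B2,B4} = {B0}; idom=B0
  B7: preds {B4,B6}: {B0,B2,B4} ∩ {B0,B1,B3,B6} = {B0}; idom=B0

DF derivation:
  B1←B0: walk · to B0
  B1←B3: walk B3→B1 to B0
  B2←B0: walk · to B0
  B2←B1: walk B1 to B0
  B5←B3: walk B3→B1 to B0
  B5←B4: walk B4→B2 to B0
  B7←B4: walk B4→B2 to B0
  B7←B6: walk B6→B3→B1 to B0
  DF(B0)=∅
  DF(B1)={B1,B2,B5,B7}
  DF(B2)={B5,B7}
  DF(B3)={B1,B5,B7}
  DF(B4)={B5,B7}
  DF(B5)=∅
  DF(B6)={B7}
  DF(B7)=∅
  DF(B8)=∅
  DF(B9)=∅

φ for j: defs {B1,B2,B5,B6,B9}
  DF⁺ = {B1,B2,B5,B7}

Answer: ["B1", "B2", "B5", "B7"]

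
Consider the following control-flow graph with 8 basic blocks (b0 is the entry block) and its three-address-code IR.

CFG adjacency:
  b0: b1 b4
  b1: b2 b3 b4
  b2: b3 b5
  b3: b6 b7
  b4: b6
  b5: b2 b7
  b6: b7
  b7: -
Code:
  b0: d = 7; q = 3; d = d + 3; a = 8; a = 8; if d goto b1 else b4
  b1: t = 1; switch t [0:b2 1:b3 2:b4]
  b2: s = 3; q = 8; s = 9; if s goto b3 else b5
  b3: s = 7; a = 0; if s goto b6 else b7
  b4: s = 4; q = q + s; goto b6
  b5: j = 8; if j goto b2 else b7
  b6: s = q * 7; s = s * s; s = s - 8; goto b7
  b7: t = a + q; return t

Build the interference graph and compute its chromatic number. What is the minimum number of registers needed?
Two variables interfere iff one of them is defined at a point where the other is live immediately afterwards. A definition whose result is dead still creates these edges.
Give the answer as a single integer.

def/use:
  b0: {a,d,q} / ∅
  b1: {t} / ∅
  b2: {q,s} / ∅
  b3: {a,s} / ∅
  b4: {q,s} / {q}
  b5: {j} / ∅
  b6: {s} / {q}
  b7: {t} / {a,q}

Live sets:
  b0 li=∅ lo={a,q}
  b1 li={a,q} lo={a,q}
  b2 li={a} lo={a,q}
  b3 li={q} lo={a,q}
  b4 li={a,q} lo={a,q}
  b5 li={a,q} lo={a,q}
  b6 li={a,q} lo={a,q}
  b7 li={a,q} lo=∅

Interference:
  a↔{d,j,q,s,t}
  d↔{a,q}
  j↔{a,q}
  q↔{a,d,j,s,t}
  s↔{a,q}
  t↔{a,q}

Colouring:
  clique {a,d,q} ⇒ need ≥ 3
  3-colouring: r0={a}  r1={q}  r2={d,j,s,t}
  χ = 3

Answer: 3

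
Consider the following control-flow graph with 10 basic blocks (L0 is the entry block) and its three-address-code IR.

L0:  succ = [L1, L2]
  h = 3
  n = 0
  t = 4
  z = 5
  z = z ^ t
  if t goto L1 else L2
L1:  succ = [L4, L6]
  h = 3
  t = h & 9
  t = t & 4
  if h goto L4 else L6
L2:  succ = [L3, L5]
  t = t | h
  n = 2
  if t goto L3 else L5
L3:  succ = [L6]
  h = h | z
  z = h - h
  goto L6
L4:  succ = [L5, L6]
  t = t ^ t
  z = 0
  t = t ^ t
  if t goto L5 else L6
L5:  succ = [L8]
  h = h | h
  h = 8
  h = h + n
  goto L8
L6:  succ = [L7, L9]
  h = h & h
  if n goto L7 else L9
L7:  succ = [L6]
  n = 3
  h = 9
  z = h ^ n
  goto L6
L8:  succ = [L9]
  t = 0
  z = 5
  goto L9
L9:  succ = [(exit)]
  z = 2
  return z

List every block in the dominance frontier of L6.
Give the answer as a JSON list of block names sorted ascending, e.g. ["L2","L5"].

Answer: ["L6", "L9"]

Derivation:
idom tree: L1←L0 L2←L0 L3←L2 L4←L1 L5←L0 L6←L0 L7←L6 L8←L5 L9←L0
Dom at joins:
  L5: preds {L2,L4}: {L0,L2} ∩ {L0,L1,L4} = {L0}; idom=L0
  L6: preds {L1,L3,L4,L7}: {L0,L1} ∩ {L0,L2,L3} ∩ {L0,L1,L4} ∩ {L0,L6,L7} = {L0}; idom=L0
  L9: preds {L6,L8}: {L0,L6} ∩ {L0,L5,L8} = {L0}; idom=L0

Frontier:
  join L5 pred L2: L2 stop@L0
  join L5 pred L4: L4→L1 stop@L0
  join L6 pred L1: L1 stop@L0
  join L6 pred L3: L3→L2 stop@L0
  join L6 pred L4: L4→L1 stop@L0
  join L6 pred L7: L7→L6 stop@L0
  join L9 pred L6: L6 stop@L0
  join L9 pred L8: L8→L5 stop@L0
  L0 → ∅
  L1 → {L5,L6}
  L2 → {L5,L6}
  L3 → {L6}
  L4 → {L5,L6}
  L5 → {L9}
  L6 → {L6,L9}
  L7 → {L6}
  L8 → {L9}
  L9 → ∅

DF(L6) = ["L6", "L9"]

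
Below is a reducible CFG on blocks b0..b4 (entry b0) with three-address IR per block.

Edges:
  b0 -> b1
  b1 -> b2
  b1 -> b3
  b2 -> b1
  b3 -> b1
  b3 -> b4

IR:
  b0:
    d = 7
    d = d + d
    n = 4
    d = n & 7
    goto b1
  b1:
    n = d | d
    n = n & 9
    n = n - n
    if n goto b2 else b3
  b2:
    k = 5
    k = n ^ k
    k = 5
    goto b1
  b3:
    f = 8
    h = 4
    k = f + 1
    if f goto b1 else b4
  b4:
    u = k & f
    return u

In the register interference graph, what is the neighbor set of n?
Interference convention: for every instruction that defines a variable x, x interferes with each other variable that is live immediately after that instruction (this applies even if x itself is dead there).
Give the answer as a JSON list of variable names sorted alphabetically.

def/use:
  b0: def={d,n} ue=∅
  b1: def={n} ue={d}
  b2: def={k} ue={n}
  b3: def={f,h,k} ue=∅
  b4: def={u} ue={f,k}

Liveness:
  b0 li=∅ lo={d}
  b1 li={d} lo={d,n}
  b2 li={d,n} lo={d}
  b3 li={d} lo={d,f,k}
  b4 li={f,k} lo=∅

Interference:
  d — {f,h,k,n}
  f — {d,h,k}
  h — {d,f}
  k — {d,f,n}
  n — {d,k}
  u — ∅

N(n) = ["d", "k"]

Answer: ["d", "k"]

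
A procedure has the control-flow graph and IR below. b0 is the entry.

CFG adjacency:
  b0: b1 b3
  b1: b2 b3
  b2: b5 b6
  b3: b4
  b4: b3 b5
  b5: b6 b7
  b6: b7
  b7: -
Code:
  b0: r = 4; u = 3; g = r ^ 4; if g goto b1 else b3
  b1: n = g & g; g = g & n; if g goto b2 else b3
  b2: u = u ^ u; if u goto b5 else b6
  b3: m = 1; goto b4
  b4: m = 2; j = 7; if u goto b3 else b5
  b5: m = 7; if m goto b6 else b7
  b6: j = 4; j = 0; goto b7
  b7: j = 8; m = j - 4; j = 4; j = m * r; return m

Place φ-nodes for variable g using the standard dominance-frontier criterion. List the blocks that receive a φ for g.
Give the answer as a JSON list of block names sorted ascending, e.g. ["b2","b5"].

idom tree: b1←b0 b2←b1 b3←b0 b4←b3 b5←b0 b6←b0 b7←b0
Join-block Dom:
  b3: preds {b0,b1,b4}: {b0} ∩ {b0,b1} ∩ {b0,b3,b4} = {b0}; idom=b0
  b5: preds {b2,b4}: {b0,b1,b2} ∩ {b0,b3,b4} = {b0}; idom=b0
  b6: preds {b2,b5}: {b0,b1,b2} ∩ {b0,b5} = {b0}; idom=b0
  b7: preds {b5,b6}: {b0,b5} ∩ {b0,b6} = {b0}; idom=b0

DF walk-up:
  join b3 pred b0: · stop@b0
  join b3 pred b1: b1 stop@b0
  join b3 pred b4: b4→b3 stop@b0
  join b5 pred b2: b2→b1 stop@b0
  join b5 pred b4: b4→b3 stop@b0
  join b6 pred b2: b2→b1 stop@b0
  join b6 pred b5: b5 stop@b0
  join b7 pred b5: b5 stop@b0
  join b7 pred b6: b6 stop@b0
  DF(b0)=∅
  DF(b1)={b3,b5,b6}
  DF(b2)={b5,b6}
  DF(b3)={b3,b5}
  DF(b4)={b3,b5}
  DF(b5)={b6,b7}
  DF(b6)={b7}
  DF(b7)=∅

φ for g: defs {b0,b1}
  DF⁺ = {b3,b5,b6,b7}

Answer: ["b3", "b5", "b6", "b7"]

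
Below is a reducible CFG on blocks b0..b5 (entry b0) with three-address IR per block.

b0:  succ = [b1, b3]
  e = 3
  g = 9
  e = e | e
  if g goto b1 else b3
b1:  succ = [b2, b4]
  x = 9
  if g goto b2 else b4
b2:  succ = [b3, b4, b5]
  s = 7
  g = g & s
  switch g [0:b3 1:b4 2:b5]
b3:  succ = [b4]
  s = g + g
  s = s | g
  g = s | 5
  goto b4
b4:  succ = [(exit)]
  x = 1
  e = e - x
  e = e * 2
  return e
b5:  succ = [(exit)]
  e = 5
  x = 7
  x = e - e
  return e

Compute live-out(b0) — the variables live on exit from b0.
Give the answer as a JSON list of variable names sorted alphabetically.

Answer: ["e", "g"]

Analysis:
def/use:
  b0: def={e,g} ue=∅
  b1: def={x} ue={g}
  b2: def={g,s} ue={g}
  b3: def={g,s} ue={g}
  b4: def={e,x} ue={e}
  b5: def={e,x} ue=∅

Liveness:
  b0 li=∅ lo={e,g}
  b1 li={e,g} lo={e,g}
  b2 li={e,g} lo={e,g}
  b3 li={e,g} lo={e}
  b4 li={e} lo=∅
  b5 li=∅ lo=∅

live-out(b0) = ["e", "g"]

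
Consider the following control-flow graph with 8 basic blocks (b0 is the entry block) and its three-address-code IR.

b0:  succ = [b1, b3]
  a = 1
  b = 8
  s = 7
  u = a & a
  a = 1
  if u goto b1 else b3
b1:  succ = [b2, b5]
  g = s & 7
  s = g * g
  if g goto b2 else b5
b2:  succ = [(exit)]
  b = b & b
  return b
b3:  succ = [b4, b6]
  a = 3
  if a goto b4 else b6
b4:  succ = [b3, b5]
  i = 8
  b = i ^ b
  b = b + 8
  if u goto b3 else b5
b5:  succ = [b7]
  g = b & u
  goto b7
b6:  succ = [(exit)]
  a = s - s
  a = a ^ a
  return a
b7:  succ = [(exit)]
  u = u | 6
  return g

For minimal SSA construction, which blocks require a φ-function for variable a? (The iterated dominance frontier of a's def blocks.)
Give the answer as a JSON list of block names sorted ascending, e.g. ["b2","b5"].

idom tree: b1←b0 b2←b1 b3←b0 b4←b3 b5←b0 b6←b3 b7←b5
Join-block Dom:
  b3: preds {b0,b4}: {b0} ∩ {b0,b3,b4} = {b0}; idom=b0
  b5: preds {b1,b4}: {b0,b1} ∩ {b0,b3,b4} = {b0}; idom=b0

DF walk-up:
  b3←b0: walk · to b0
  b3←b4: walk b4→b3 to b0
  b5←b1: walk b1 to b0
  b5←b4: walk b4→b3 to b0
  b0: DF=∅
  b1: DF={b5}
  b2: DF=∅
  b3: DF={b3,b5}
  b4: DF={b3,b5}
  b5: DF=∅
  b6: DF=∅
  b7: DF=∅

φ for a: defs {b0,b3,b6}
  DF⁺ = {b3,b5}

Answer: ["b3", "b5"]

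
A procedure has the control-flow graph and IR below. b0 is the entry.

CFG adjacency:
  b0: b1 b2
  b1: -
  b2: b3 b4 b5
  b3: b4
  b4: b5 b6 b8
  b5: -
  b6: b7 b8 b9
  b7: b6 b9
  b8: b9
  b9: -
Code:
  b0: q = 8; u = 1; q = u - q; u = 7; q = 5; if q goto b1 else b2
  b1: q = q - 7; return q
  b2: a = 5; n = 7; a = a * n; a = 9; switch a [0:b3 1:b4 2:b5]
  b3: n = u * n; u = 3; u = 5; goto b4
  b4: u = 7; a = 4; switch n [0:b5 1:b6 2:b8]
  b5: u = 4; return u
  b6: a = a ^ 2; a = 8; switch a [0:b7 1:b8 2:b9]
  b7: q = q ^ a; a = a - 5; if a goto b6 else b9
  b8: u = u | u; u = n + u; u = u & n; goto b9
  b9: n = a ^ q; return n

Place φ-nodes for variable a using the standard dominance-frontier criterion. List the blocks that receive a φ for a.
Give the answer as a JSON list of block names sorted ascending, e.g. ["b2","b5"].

Answer: ["b5", "b6", "b8", "b9"]

Derivation:
idom tree: b1←b0 b2←b0 b3←b2 b4←b2 b5←b2 b6←b4 b7←b6 b8←b4 b9←b4
Join-block Dom:
  b4: preds {b2,b3}: {b0,b2} ∩ {b0,b2,b3} = {b0,b2}; idom=b2
  b5: preds {b2,b4}: {b0,b2} ∩ {b0,b2,b4} = {b0,b2}; idom=b2
  b6: preds {b4,b7}: {b0,b2,b4} ∩ {b0,b2,b4,b6,b7} = {b0,b2,b4}; idom=b4
  b8: preds {b4,b6}: {b0,b2,b4} ∩ {b0,b2,b4,b6} = {b0,b2,b4}; idom=b4
  b9: preds {b6,b7,b8}: {b0,b2,b4,b6} ∩ {b0,b2,b4,b6,b7} ∩ {b0,b2,b4,b8} = {b0,b2,b4}; idom=b4

DF derivation:
  join b4 pred b2: · stop@b2
  join b4 pred b3: b3 stop@b2
  join b5 pred b2: · stop@b2
  join b5 pred b4: b4 stop@b2
  join b6 pred b4: · stop@b4
  join b6 pred b7: b7→b6 stop@b4
  join b8 pred b4: · stop@b4
  join b8 pred b6: b6 stop@b4
  join b9 pred b6: b6 stop@b4
  join b9 pred b7: b7→b6 stop@b4
  join b9 pred b8: b8 stop@b4
  b0: DF=∅
  b1: DF=∅
  b2: DF=∅
  b3: DF={b4}
  b4: DF={b5}
  b5: DF=∅
  b6: DF={b6,b8,b9}
  b7: DF={b6,b9}
  b8: DF={b9}
  b9: DF=∅

φ for a: defs {b2,b4,b6,b7}
  DF⁺ = {b5,b6,b8,b9}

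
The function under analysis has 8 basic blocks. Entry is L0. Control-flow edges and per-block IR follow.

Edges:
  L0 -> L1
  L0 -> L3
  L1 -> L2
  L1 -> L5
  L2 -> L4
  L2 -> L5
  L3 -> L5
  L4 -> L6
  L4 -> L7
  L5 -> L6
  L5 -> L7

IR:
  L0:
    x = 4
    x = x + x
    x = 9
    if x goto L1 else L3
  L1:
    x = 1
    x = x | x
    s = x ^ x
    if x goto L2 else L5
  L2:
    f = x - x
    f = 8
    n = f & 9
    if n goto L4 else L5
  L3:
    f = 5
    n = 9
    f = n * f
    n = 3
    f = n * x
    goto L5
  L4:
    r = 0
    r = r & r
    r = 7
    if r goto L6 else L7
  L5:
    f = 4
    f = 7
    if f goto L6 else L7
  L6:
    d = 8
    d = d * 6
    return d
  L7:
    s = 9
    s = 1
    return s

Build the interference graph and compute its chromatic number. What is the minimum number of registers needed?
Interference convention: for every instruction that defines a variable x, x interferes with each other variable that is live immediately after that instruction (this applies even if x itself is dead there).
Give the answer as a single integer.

def/use:
  L0: {x} / ∅
  L1: {s,x} / ∅
  L2: {f,n} / {x}
  L3: {f,n} / {x}
  L4: {r} / ∅
  L5: {f} / ∅
  L6: {d} / ∅
  L7: {s} / ∅

Live sets:
  L0: in=∅ out={x}
  L1: in=∅ out={x}
  L2: in={x} out=∅
  L3: in={x} out=∅
  L4: in=∅ out=∅
  L5: in=∅ out=∅
  L6: in=∅ out=∅
  L7: in=∅ out=∅

Interfere edges:
  d↔∅
  f↔{n,x}
  n↔{f,x}
  r↔∅
  s↔{x}
  x↔{f,n,s}

Colouring:
  lower bound: {f,n,x} mutually conflict ⇒ χ ≥ 3
  assign d→r0 f→r1 n→r2 r→r0 s→r1 x→r0 — no edge inside a register ⇒ χ ≤ 3
  χ = 3

Answer: 3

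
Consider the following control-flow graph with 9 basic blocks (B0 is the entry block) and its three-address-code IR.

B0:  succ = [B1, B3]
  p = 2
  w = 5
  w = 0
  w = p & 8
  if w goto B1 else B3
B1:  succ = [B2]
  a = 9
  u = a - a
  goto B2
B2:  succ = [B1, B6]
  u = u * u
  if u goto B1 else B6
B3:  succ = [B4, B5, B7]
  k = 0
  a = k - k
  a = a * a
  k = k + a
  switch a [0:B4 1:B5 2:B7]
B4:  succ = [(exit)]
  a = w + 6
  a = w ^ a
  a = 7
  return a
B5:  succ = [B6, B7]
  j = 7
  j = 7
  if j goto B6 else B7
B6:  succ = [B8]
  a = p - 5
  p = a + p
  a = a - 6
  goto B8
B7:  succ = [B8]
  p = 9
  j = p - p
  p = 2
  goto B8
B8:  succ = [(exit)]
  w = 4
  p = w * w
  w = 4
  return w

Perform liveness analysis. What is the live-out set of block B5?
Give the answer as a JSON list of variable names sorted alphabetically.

Per-block:
  B0: {p,w} / ∅
  B1: {a,u} / ∅
  B2: {u} / {u}
  B3: {a,k} / ∅
  B4: {a} / {w}
  B5: {j} / ∅
  B6: {a,p} / {p}
  B7: {j,p} / ∅
  B8: {p,w} / ∅

Backward fixpoint:
  B0: in=∅ out={p,w}
  B1: in={p} out={p,u}
  B2: in={p,u} out={p}
  B3: in={p,w} out={p,w}
  B4: in={w} out=∅
  B5: in={p} out={p}
  B6: in={p} out=∅
  B7: in=∅ out=∅
  B8: in=∅ out=∅

live-out(B5) = ["p"]

Answer: ["p"]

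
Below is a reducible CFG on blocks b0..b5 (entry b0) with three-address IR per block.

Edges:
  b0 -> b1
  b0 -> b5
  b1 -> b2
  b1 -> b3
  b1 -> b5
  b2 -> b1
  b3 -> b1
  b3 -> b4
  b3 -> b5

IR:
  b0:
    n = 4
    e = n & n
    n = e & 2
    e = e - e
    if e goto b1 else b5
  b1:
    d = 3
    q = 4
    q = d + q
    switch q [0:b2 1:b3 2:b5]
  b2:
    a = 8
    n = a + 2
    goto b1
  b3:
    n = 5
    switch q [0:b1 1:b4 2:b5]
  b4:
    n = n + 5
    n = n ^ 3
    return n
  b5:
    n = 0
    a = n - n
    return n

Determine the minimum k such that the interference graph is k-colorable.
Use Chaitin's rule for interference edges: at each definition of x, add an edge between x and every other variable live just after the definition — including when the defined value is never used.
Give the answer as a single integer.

def/use:
  b0: def={e,n} ue=∅
  b1: def={d,q} ue=∅
  b2: def={a,n} ue=∅
  b3: def={n} ue={q}
  b4: def={n} ue={n}
  b5: def={a,n} ue=∅

Live sets:
  b0 li=∅ lo=∅
  b1 li=∅ lo={q}
  b2 li=∅ lo=∅
  b3 li={q} lo={n}
  b4 li={n} lo=∅
  b5 li=∅ lo=∅

Conflict graph:
  a↔{n}
  d↔{q}
  e↔{n}
  n↔{a,e,q}
  q↔{d,n}

Registers:
  {a,n} pairwise interfere (2-clique) ⇒ χ ≥ 2
  2-colouring: c0={d,n}  c1={a,e,q}
  χ = 2

Answer: 2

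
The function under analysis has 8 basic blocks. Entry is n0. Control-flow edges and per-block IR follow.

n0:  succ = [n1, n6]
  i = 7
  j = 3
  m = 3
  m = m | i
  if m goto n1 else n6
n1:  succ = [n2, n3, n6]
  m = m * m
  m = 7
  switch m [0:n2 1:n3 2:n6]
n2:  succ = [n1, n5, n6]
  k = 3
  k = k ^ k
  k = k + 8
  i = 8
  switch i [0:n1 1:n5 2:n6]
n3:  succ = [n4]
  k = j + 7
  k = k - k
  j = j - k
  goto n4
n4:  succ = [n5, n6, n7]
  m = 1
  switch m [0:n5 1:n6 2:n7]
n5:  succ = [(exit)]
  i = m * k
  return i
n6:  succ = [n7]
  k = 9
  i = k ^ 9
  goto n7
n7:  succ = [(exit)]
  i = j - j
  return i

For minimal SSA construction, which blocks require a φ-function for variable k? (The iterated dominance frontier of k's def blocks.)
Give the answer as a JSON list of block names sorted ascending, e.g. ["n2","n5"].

idom tree: n1←n0 n2←n1 n3←n1 n4←n3 n5←n1 n6←n0 n7←n0
Join-block Dom:
  n1: preds {n0,n2}: {n0} ∩ {n0,n1,n2} = {n0}; idom=n0
  n5: preds {n2,n4}: {n0,n1,n2} ∩ {n0,n1,n3,n4} = {n0,n1}; idom=n1
  n6: preds {n0,n1,n2,n4}: {n0} ∩ {n0,n1} ∩ {n0,n1,n2} ∩ {n0,n1,n3,n4} = {n0}; idom=n0
  n7: preds {n4,n6}: {n0,n1,n3,n4} ∩ {n0,n6} = {n0}; idom=n0

Frontier:
  join n1 pred n0: · stop@n0
  join n1 pred n2: n2→n1 stop@n0
  join n5 pred n2: n2 stop@n1
  join n5 pred n4: n4→n3 stop@n1
  join n6 pred n0: · stop@n0
  join n6 pred n1: n1 stop@n0
  join n6 pred n2: n2→n1 stop@n0
  join n6 pred n4: n4→n3→n1 stop@n0
  join n7 pred n4: n4→n3→n1 stop@n0
  join n7 pred n6: n6 stop@n0
  n0: DF=∅
  n1: DF={n1,n6,n7}
  n2: DF={n1,n5,n6}
  n3: DF={n5,n6,n7}
  n4: DF={n5,n6,n7}
  n5: DF=∅
  n6: DF={n7}
  n7: DF=∅

φ for k: defs {n2,n3,n6}
  DF⁺ = {n1,n5,n6,n7}

Answer: ["n1", "n5", "n6", "n7"]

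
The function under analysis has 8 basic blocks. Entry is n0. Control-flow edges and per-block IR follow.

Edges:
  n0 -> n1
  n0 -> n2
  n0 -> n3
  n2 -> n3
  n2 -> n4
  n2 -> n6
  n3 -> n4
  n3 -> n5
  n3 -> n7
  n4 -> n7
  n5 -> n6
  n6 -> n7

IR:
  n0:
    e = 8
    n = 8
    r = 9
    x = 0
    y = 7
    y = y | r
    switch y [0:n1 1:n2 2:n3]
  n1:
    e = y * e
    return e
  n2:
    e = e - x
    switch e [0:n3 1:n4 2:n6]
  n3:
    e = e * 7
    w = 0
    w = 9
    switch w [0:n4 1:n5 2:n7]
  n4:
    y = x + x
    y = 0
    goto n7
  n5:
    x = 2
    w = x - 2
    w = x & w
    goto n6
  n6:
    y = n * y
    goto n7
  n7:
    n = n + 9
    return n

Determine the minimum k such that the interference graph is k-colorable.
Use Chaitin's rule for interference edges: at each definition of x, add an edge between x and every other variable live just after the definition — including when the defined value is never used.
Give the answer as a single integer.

Answer: 5

Working:
Block summaries:
  n0 def {e,n,r,x,y} use ∅
  n1 def {e} use {e,y}
  n2 def {e} use {e,x}
  n3 def {e,w} use {e}
  n4 def {y} use {x}
  n5 def {w,x} use ∅
  n6 def {y} use {n,y}
  n7 def {n} use {n}

Backward fixpoint:
  live n0: ∅→{e,n,x,y}
  live n1: {e,y}→∅
  live n2: {e,n,x,y}→{e,n,x,y}
  live n3: {e,n,x,y}→{n,x,y}
  live n4: {n,x}→{n}
  live n5: {n,y}→{n,y}
  live n6: {n,y}→{n}
  live n7: {n}→∅

Interfere edges:
  e↔{n,r,x,y}
  n↔{e,r,w,x,y}
  r↔{e,n,x,y}
  w↔{n,x,y}
  x↔{e,n,r,w,y}
  y↔{e,n,r,w,x}

Registers:
  clique {e,n,r,x,y} ⇒ need ≥ 5
  5-colouring: r0={n}  r1={x}  r2={y}  r3={e,w}  r4={r}
  χ = 5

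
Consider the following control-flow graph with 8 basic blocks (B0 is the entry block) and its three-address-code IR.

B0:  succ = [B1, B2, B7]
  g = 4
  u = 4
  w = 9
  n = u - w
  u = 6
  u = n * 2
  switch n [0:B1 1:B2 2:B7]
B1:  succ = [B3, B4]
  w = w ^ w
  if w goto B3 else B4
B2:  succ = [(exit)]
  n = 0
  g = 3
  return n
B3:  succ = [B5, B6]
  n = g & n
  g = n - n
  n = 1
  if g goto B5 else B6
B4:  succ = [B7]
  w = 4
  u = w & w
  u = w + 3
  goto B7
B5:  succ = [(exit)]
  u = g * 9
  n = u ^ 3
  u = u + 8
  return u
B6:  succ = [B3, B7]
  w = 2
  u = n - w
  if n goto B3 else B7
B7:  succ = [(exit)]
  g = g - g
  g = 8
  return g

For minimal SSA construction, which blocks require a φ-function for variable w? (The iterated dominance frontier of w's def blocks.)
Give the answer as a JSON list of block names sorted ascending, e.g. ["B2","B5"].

idom tree: B1←B0 B2←B0 B3←B1 B4←B1 B5←B3 B6←B3 B7←B0
Dom at joins:
  B3: preds {B1,B6}: {B0,B1} ∩ {B0,B1,B3,B6} = {B0,B1}; idom=B1
  B7: preds {B0,B4,B6}: {B0} ∩ {B0,B1,B4} ∩ {B0,B1,B3,B6} = {B0}; idom=B0

DF derivation:
  join B3 pred B1: · stop@B1
  join B3 pred B6: B6→B3 stop@B1
  join B7 pred B0: · stop@B0
  join B7 pred B4: B4→B1 stop@B0
  join B7 pred B6: B6→B3→B1 stop@B0
  B0 → ∅
  B1 → {B7}
  B2 → ∅
  B3 → {B3,B7}
  B4 → {B7}
  B5 → ∅
  B6 → {B3,B7}
  B7 → ∅

φ for w: defs {B0,B1,B4,B6}
  DF⁺ = {B3,B7}

Answer: ["B3", "B7"]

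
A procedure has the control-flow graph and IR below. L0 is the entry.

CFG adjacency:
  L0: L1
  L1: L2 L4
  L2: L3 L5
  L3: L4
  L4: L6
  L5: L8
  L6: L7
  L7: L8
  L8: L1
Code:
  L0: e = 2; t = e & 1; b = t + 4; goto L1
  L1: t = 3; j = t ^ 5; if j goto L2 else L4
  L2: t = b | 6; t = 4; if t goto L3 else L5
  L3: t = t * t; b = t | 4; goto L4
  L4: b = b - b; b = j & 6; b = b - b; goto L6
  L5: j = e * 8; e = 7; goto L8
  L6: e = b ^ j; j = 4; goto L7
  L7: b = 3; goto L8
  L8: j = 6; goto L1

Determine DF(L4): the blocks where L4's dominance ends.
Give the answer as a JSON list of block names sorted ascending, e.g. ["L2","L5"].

idom tree: L1←L0 L2←L1 L3←L2 L4←L1 L5←L2 L6←L4 L7←L6 L8←L1
Join-block Dom:
  L1: preds {L0,L8}: {L0} ∩ {L0,L1,L8} = {L0}; idom=L0
  L4: preds {L1,L3}: {L0,L1} ∩ {L0,L1,L2,L3} = {L0,L1}; idom=L1
  L8: preds {L5,L7}: {L0,L1,L2,L5} ∩ {L0,L1,L4,L6,L7} = {L0,L1}; idom=L1

DF walk-up:
  L1←L0: walk · to L0
  L1←L8: walk L8→L1 to L0
  L4←L1: walk · to L1
  L4←L3: walk L3→L2 to L1
  L8←L5: walk L5→L2 to L1
  L8←L7: walk L7→L6→L4 to L1
  L0: DF=∅
  L1: DF={L1}
  L2: DF={L4,L8}
  L3: DF={L4}
  L4: DF={L8}
  L5: DF={L8}
  L6: DF={L8}
  L7: DF={L8}
  L8: DF={L1}

DF(L4) = ["L8"]

Answer: ["L8"]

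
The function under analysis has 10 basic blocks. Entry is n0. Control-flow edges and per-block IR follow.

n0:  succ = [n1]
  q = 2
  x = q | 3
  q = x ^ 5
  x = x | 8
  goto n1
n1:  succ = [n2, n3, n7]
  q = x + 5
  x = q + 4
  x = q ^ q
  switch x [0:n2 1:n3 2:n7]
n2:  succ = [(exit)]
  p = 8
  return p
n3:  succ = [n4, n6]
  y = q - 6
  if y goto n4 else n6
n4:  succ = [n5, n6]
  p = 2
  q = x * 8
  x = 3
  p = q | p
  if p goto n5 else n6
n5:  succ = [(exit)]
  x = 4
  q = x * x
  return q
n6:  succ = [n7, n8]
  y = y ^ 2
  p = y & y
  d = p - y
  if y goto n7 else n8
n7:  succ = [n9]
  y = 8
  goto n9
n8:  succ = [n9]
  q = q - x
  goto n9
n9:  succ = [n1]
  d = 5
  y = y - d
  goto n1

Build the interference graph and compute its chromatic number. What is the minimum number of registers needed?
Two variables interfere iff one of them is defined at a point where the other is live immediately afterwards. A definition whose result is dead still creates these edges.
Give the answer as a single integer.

Block summaries:
  n0: {q,x} / ∅
  n1: {q,x} / {x}
  n2: {p} / ∅
  n3: {y} / {q}
  n4: {p,q,x} / {x}
  n5: {q,x} / ∅
  n6: {d,p,y} / {y}
  n7: {y} / ∅
  n8: {q} / {q,x}
  n9: {d,y} / {y}

Liveness:
  n0: in=∅ out={x}
  n1: in={x} out={q,x}
  n2: in=∅ out=∅
  n3: in={q,x} out={q,x,y}
  n4: in={x,y} out={q,x,y}
  n5: in=∅ out=∅
  n6: in={q,x,y} out={q,x,y}
  n7: in={x} out={x,y}
  n8: in={q,x,y} out={x,y}
  n9: in={x,y} out={x}

Interference:
  d↔{q,x,y}
  p↔{q,x,y}
  q↔{d,p,x,y}
  x↔{d,p,q,y}
  y↔{d,p,q,x}

Chromatic number:
  clique {d,q,x,y} ⇒ need ≥ 4
  assign d→r3 p→r3 q→r0 x→r1 y→r2 — no edge inside a register ⇒ χ ≤ 4
  χ = 4

Answer: 4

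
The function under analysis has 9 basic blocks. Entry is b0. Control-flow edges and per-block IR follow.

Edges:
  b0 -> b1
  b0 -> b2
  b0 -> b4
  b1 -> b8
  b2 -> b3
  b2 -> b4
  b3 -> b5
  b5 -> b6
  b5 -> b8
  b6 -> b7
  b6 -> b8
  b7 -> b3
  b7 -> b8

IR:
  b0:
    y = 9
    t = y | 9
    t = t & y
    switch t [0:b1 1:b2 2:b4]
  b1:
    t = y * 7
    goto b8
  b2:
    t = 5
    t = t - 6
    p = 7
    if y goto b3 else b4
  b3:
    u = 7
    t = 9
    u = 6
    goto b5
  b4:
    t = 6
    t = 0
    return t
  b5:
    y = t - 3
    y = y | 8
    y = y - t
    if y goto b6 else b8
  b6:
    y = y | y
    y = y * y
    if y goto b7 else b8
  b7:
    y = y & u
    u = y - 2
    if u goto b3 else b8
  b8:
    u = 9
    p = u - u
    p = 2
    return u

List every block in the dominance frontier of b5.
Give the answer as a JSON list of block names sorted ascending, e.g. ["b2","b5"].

Answer: ["b3", "b8"]

Analysis:
idom tree: b1←b0 b2←b0 b3←b2 b4←b0 b5←b3 b6←b5 b7←b6 b8←b0
Dom∩ at merges:
  b3: preds {b2,b7}: {b0,b2} ∩ {b0,b2,b3,b5,b6,b7} = {b0,b2}; idom=b2
  b4: preds {b0,b2}: {b0} ∩ {b0,b2} = {b0}; idom=b0
  b8: preds {b1,b5,b6,b7}: {b0,b1} ∩ {b0,b2,b3,b5} ∩ {b0,b2,b3,b5,b6} ∩ {b0,b2,b3,b5,b6,b7} = {b0}; idom=b0

Frontier:
  join b3 pred b2: · stop@b2
  join b3 pred b7: b7→b6→b5→b3 stop@b2
  join b4 pred b0: · stop@b0
  join b4 pred b2: b2 stop@b0
  join b8 pred b1: b1 stop@b0
  join b8 pred b5: b5→b3→b2 stop@b0
  join b8 pred b6: b6→b5→b3→b2 stop@b0
  join b8 pred b7: b7→b6→b5→b3→b2 stop@b0
  b0: DF=∅
  b1: DF={b8}
  b2: DF={b4,b8}
  b3: DF={b3,b8}
  b4: DF=∅
  b5: DF={b3,b8}
  b6: DF={b3,b8}
  b7: DF={b3,b8}
  b8: DF=∅

DF(b5) = ["b3", "b8"]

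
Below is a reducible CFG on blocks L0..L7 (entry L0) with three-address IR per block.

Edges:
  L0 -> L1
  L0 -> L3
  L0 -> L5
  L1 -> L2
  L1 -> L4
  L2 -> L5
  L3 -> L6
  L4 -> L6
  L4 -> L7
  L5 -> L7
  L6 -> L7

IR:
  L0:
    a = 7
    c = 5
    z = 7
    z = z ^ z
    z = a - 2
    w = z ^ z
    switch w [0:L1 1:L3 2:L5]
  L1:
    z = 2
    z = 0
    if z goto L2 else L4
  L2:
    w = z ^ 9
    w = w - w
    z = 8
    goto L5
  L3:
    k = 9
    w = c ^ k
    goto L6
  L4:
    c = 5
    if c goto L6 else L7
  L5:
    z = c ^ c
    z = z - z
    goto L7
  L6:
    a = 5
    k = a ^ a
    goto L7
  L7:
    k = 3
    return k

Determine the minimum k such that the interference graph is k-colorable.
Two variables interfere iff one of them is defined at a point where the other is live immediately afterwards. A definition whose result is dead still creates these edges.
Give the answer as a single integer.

Answer: 3

Derivation:
def/use:
  L0: def={a,c,w,z} ue=∅
  L1: def={z} ue=∅
  L2: def={w,z} ue={z}
  L3: def={k,w} ue={c}
  L4: def={c} ue=∅
  L5: def={z} ue={c}
  L6: def={a,k} ue=∅
  L7: def={k} ue=∅

Backward fixpoint:
  L0 li=∅ lo={c}
  L1 li={c} lo={c,z}
  L2 li={c,z} lo={c}
  L3 li={c} lo=∅
  L4 li=∅ lo=∅
  L5 li={c} lo=∅
  L6 li=∅ lo=∅
  L7 li=∅ lo=∅

Interfere edges:
  a↔{c,z}
  c↔{a,k,w,z}
  k↔{c}
  w↔{c}
  z↔{a,c}

Registers:
  lower bound: {a,c,z} mutually conflict ⇒ χ ≥ 3
  assign a→r1 c→r0 k→r1 w→r1 z→r2 — no edge inside a register ⇒ χ ≤ 3
  χ = 3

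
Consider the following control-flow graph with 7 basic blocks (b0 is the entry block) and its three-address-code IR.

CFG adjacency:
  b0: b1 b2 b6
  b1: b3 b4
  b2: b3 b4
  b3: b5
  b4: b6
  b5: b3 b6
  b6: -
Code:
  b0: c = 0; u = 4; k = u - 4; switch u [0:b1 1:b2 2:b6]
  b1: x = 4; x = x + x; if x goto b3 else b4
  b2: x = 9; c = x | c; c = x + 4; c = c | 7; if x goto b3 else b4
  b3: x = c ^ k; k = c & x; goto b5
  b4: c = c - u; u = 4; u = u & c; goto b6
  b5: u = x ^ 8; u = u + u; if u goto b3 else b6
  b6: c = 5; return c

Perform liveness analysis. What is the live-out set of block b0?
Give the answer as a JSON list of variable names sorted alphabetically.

Block summaries:
  b0: def={c,k,u} ue=∅
  b1: def={x} ue=∅
  b2: def={c,x} ue={c}
  b3: def={k,x} ue={c,k}
  b4: def={c,u} ue={c,u}
  b5: def={u} ue={x}
  b6: def={c} ue=∅

Liveness:
  live b0: ∅→{c,k,u}
  live b1: {c,k,u}→{c,k,u}
  live b2: {c,k,u}→{c,k,u}
  live b3: {c,k}→{c,k,x}
  live b4: {c,u}→∅
  live b5: {c,k,x}→{c,k}
  live b6: ∅→∅

live-out(b0) = ["c", "k", "u"]

Answer: ["c", "k", "u"]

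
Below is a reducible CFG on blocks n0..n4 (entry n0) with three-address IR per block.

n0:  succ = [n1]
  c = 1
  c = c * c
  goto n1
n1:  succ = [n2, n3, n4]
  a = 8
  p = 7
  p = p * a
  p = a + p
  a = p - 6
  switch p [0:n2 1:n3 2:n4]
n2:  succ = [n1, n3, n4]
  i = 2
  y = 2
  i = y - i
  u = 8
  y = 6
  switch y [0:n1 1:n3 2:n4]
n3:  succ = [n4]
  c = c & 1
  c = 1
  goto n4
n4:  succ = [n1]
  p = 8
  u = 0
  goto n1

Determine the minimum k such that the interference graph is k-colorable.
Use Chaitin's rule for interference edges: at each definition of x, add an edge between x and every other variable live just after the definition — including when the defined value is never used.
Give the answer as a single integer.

Answer: 3

Working:
Per-block:
  n0: def={c} ue=∅
  n1: def={a,p} ue=∅
  n2: def={i,u,y} ue=∅
  n3: def={c} ue={c}
  n4: def={p,u} ue=∅

Liveness:
  n0: in=∅ out={c}
  n1: in={c} out={c}
  n2: in={c} out={c}
  n3: in={c} out={c}
  n4: in={c} out={c}

Interference:
  a↔{c,p}
  c↔{a,i,p,u,y}
  i↔{c,y}
  p↔{a,c}
  u↔{c}
  y↔{c,i}

Chromatic number:
  clique {a,c,p} ⇒ need ≥ 3
  assign a→R1 c→R0 i→R1 p→R2 u→R1 y→R2 — no edge inside a register ⇒ χ ≤ 3
  χ = 3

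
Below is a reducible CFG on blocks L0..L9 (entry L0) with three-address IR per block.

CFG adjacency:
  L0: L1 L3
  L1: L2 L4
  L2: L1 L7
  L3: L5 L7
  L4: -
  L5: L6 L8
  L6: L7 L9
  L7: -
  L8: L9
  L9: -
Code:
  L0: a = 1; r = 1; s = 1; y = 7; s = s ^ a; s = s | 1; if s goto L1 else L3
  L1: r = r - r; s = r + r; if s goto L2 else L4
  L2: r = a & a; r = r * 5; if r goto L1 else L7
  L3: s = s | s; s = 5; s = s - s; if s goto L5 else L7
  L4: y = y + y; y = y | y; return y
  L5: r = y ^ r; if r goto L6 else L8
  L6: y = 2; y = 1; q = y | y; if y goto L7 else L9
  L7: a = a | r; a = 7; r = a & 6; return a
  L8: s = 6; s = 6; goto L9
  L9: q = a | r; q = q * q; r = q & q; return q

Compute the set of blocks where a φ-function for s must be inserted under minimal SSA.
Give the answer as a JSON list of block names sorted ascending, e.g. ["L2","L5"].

idom tree: L1←L0 L2←L1 L3←L0 L4←L1 L5←L3 L6←L5 L7←L0 L8←L5 L9←L5
Join-block Dom:
  L1: preds {L0,L2}: {L0} ∩ {L0,L1,L2} = {L0}; idom=L0
  L7: preds {L2,L3,L6}: {L0,L1,L2} ∩ {L0,L3} ∩ {L0,L3,L5,L6} = {L0}; idom=L0
  L9: preds {L6,L8}: {L0,L3,L5,L6} ∩ {L0,L3,L5,L8} = {L0,L3,L5}; idom=L5

DF walk-up:
  L1←L0: walk · to L0
  L1←L2: walk L2→L1 to L0
  L7←L2: walk L2→L1 to L0
  L7←L3: walk L3 to L0
  L7←L6: walk L6→L5→L3 to L0
  L9←L6: walk L6 to L5
  L9←L8: walk L8 to L5
  L0 → ∅
  L1 → {L1,L7}
  L2 → {L1,L7}
  L3 → {L7}
  L4 → ∅
  L5 → {L7}
  L6 → {L7,L9}
  L7 → ∅
  L8 → {L9}
  L9 → ∅

φ for s: defs {L0,L1,L3,L8}
  DF⁺ = {L1,L7,L9}

Answer: ["L1", "L7", "L9"]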